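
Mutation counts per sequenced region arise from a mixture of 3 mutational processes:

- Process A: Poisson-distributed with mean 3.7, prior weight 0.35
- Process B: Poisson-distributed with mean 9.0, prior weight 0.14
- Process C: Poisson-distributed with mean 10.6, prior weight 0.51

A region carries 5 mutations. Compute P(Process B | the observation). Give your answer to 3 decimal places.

Apply Bayes' rule: the posterior for each component is proportional to its prior times its likelihood at x.
Component likelihoods at x = 5 mutations:
  p_A = 0.142869
  p_B = 0.0607269
  p_C = 0.027786
Prior × likelihood for each component:
  π_A·p_A = 0.35 × 0.142869 = 0.0500041
  π_B·p_B = 0.14 × 0.0607269 = 0.00850176
  π_C·p_C = 0.51 × 0.027786 = 0.0141709
Denominator: 0.0500041 + 0.00850176 + 0.0141709 = 0.0726768
Responsibility of Process B: 0.00850176 / 0.0726768 ≈ 0.117

0.117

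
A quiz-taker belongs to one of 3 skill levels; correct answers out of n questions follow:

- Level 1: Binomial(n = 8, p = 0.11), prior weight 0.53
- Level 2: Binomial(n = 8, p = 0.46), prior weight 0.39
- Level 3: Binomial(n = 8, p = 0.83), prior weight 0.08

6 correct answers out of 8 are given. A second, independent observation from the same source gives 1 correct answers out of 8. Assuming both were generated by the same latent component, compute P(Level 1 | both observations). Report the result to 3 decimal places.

The responsibility of component k is w_k f_k(x) divided by Σ_j w_j f_j(x).
Since both observations come from the same component, the likelihood for component k is f_k(x₁)·f_k(x₂).
  p_1 = [3.92911e-05] × [0.389236] = 1.52935e-05
  p_2 = [0.0773557] × [0.0492724] = 0.00381151
  p_3 = [0.26456] × [2.72465e-05] = 7.20833e-06
Unnormalised posteriors:
  w_1·p_1 = 0.53 × 1.52935e-05 = 8.10555e-06
  w_2·p_2 = 0.39 × 0.00381151 = 0.00148649
  w_3·p_3 = 0.08 × 7.20833e-06 = 5.76667e-07
Sum: 8.10555e-06 + 0.00148649 + 5.76667e-07 = 0.00149517
P(Level 1 | x₁, x₂) = 8.10555e-06 / 0.00149517 ≈ 0.005

0.005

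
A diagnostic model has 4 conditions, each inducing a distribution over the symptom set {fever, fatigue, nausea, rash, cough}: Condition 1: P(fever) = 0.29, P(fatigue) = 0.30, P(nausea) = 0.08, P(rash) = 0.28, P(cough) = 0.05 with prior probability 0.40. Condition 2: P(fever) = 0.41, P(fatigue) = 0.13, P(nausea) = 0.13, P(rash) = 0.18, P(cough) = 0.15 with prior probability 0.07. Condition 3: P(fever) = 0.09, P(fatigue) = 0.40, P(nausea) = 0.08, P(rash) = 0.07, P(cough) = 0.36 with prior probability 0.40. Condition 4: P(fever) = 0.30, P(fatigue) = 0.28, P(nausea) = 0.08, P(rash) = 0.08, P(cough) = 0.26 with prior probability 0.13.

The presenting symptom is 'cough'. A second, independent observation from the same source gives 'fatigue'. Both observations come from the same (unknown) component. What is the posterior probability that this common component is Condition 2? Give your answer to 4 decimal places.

0.0183

The responsibility of component k is π_k f_k(x) divided by Σ_j π_j f_j(x).
Since both observations come from the same component, the likelihood for component k is f_k(x₁)·f_k(x₂).
  f_1 = [P(cough | comp) = 0.05] × [0.3] = 0.015
  f_2 = [P(cough | comp) = 0.15] × [0.13] = 0.0195
  f_3 = [P(cough | comp) = 0.36] × [0.4] = 0.144
  f_4 = [P(cough | comp) = 0.26] × [0.28] = 0.0728
Prior × likelihood for each component:
  π_1·f_1 = 0.40 × 0.015 = 0.006
  π_2·f_2 = 0.07 × 0.0195 = 0.001365
  π_3·f_3 = 0.40 × 0.144 = 0.0576
  π_4·f_4 = 0.13 × 0.0728 = 0.009464
Denominator: 0.006 + 0.001365 + 0.0576 + 0.009464 = 0.074429
So the posterior for Condition 2 is 0.001365 / 0.074429 ≈ 0.0183.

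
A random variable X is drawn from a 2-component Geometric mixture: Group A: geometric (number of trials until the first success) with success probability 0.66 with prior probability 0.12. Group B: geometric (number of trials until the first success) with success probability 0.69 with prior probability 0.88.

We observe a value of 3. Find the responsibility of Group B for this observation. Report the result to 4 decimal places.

0.8644

Posterior ∝ prior × likelihood, so P(k | x) ∝ π_k f_k(x); normalise over all components.
Component likelihoods at x = 3:
  L_A = 0.66·(1−0.66)^2 = 0.66·0.1156 = 0.076296
  L_B = 0.69·(1−0.69)^2 = 0.69·0.0961 = 0.066309
Multiply by the mixture weights:
  π_A·L_A = 0.12 × 0.076296 = 0.00915552
  π_B·L_B = 0.88 × 0.066309 = 0.0583519
Evidence: 0.00915552 + 0.0583519 = 0.0675074
So the posterior for Group B is 0.0583519 / 0.0675074 ≈ 0.8644.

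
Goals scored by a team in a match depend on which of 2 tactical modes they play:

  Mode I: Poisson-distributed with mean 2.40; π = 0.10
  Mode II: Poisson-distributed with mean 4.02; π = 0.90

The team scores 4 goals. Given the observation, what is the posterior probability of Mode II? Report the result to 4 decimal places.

Posterior ∝ prior × likelihood, so P(k | x) ∝ w_k f_k(x); normalise over all components.
Evaluate each component's likelihood at the observed value:
  f_I = e^(−2.40)·2.40^4/4! = 0.125408
  f_II = e^(−4.02)·4.02^4/4! = 0.195357
Prior × likelihood for each component:
  w_I·f_I = 0.10 × 0.125408 = 0.0125408
  w_II·f_II = 0.90 × 0.195357 = 0.175821
Denominator: 0.0125408 + 0.175821 = 0.188362
So the posterior for Mode II is 0.175821 / 0.188362 ≈ 0.9334.

0.9334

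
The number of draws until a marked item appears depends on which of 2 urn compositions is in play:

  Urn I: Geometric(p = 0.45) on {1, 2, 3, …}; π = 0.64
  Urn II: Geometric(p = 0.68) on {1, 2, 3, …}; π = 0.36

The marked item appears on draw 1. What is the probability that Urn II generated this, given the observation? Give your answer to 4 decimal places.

0.4595

P(component k | x) = w_k·f_k(x) / marginal(x), where marginal(x) = Σ_j w_j·f_j(x).
Geometric probabilities:
  f_I = 0.45
  f_II = 0.68
Prior × likelihood for each component:
  w_I·f_I = 0.64 × 0.45 = 0.288
  w_II·f_II = 0.36 × 0.68 = 0.2448
Marginal: 0.288 + 0.2448 = 0.5328
So the posterior for Urn II is 0.2448 / 0.5328 ≈ 0.4595.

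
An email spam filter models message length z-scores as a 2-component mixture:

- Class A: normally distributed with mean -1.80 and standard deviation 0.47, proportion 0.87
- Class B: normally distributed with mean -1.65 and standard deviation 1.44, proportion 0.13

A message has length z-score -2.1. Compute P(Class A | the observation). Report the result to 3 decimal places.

0.946

P(component k | x) = P(Z=k)·f_k(x) / marginal(x), where marginal(x) = Σ_j P(Z=j)·f_j(x).
Evaluate each component's likelihood at the observed value:
  p_A = 0.692375
  p_B = 0.263841
Multiply by the mixture weights:
  P(Z=A)·p_A = 0.87 × 0.692375 = 0.602366
  P(Z=B)·p_B = 0.13 × 0.263841 = 0.0342993
Marginal: 0.602366 + 0.0342993 = 0.636665
Responsibility of Class A: 0.602366 / 0.636665 ≈ 0.946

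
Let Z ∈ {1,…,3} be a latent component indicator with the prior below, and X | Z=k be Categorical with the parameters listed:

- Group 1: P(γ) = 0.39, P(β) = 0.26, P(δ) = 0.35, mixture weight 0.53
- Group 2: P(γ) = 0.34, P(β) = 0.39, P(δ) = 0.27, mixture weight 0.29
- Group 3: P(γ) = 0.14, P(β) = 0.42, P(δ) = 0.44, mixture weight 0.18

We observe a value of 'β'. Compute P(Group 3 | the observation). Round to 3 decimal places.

0.232

By Bayes' theorem, P(k | x) = w_k f_k(x) / Σ_j w_j f_j(x).
Evaluate each component's likelihood at the observed value:
  L_1 = 0.26
  L_2 = 0.39
  L_3 = 0.42
Unnormalised posteriors:
  w_1·L_1 = 0.53 × 0.26 = 0.1378
  w_2·L_2 = 0.29 × 0.39 = 0.1131
  w_3·L_3 = 0.18 × 0.42 = 0.0756
Marginal: 0.1378 + 0.1131 + 0.0756 = 0.3265
So the posterior for Group 3 is 0.0756 / 0.3265 ≈ 0.232.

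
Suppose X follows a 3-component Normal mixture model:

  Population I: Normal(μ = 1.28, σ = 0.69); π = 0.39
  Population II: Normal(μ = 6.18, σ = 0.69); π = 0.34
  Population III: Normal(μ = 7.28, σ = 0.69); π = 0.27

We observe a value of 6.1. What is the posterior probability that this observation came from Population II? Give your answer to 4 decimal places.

0.8437

By Bayes' theorem, P(k | x) = π_k f_k(x) / Σ_j π_j f_j(x).
Evaluate each component's likelihood at the observed value:
  p_I = (1/(0.69·√(2π)))·exp(−(6.1−1.28)²/(2·0.69²)) = 0.578177·exp(-24.39866) = 1.46507e-11
  p_II = (1/(0.69·√(2π)))·exp(−(6.1−6.18)²/(2·0.69²)) = 0.578177·exp(-0.00672) = 0.574304
  p_III = (1/(0.69·√(2π)))·exp(−(6.1−7.28)²/(2·0.69²)) = 0.578177·exp(-1.46230) = 0.133966
Prior × likelihood for each component:
  π_I·p_I = 0.39 × 1.46507e-11 = 5.71379e-12
  π_II·p_II = 0.34 × 0.574304 = 0.195263
  π_III·p_III = 0.27 × 0.133966 = 0.0361707
Normaliser: 5.71379e-12 + 0.195263 + 0.0361707 = 0.231434
So the posterior for Population II is 0.195263 / 0.231434 ≈ 0.8437.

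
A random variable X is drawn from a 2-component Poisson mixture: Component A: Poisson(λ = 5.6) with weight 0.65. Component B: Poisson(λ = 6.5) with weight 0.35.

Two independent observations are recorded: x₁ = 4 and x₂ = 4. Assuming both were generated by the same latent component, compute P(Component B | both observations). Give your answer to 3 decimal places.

P(component k | x) = w_k·f_k(x) / marginal(x), where marginal(x) = Σ_j w_j·f_j(x).
Since both observations come from the same component, the likelihood for component k is f_k(x₁)·f_k(x₂).
  f_A = [0.151528] × [0.151528] = 0.0229606
  f_B = [0.111822] × [0.111822] = 0.0125042
Multiply by the mixture weights:
  w_A·f_A = 0.65 × 0.0229606 = 0.0149244
  w_B·f_B = 0.35 × 0.0125042 = 0.00437647
Evidence: 0.0149244 + 0.00437647 = 0.0193009
P(Component B | data) = 0.00437647 / 0.0193009 ≈ 0.227

0.227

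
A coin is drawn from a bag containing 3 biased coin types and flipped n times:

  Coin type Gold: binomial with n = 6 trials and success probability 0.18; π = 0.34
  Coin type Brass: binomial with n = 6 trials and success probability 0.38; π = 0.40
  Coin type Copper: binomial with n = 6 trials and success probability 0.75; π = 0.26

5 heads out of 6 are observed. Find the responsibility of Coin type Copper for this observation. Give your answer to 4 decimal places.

0.8843

Posterior ∝ prior × likelihood, so P(k | x) ∝ w_k f_k(x); normalise over all components.
Component likelihoods at x = 5 heads out of 6:
  f_Gold = C(6,5)·0.18^5·0.82^1 = 6·0.000188957·0.82 = 0.000929667
  f_Brass = C(6,5)·0.38^5·0.62^1 = 6·0.00792352·0.62 = 0.0294755
  f_Copper = C(6,5)·0.75^5·0.25^1 = 6·0.237305·0.25 = 0.355957
Unnormalised posteriors:
  w_Gold·f_Gold = 0.34 × 0.000929667 = 0.000316087
  w_Brass·f_Brass = 0.40 × 0.0294755 = 0.0117902
  w_Copper·f_Copper = 0.26 × 0.355957 = 0.0925488
Normaliser: 0.000316087 + 0.0117902 + 0.0925488 = 0.104655
P(Coin type Copper | data) = 0.0925488 / 0.104655 ≈ 0.8843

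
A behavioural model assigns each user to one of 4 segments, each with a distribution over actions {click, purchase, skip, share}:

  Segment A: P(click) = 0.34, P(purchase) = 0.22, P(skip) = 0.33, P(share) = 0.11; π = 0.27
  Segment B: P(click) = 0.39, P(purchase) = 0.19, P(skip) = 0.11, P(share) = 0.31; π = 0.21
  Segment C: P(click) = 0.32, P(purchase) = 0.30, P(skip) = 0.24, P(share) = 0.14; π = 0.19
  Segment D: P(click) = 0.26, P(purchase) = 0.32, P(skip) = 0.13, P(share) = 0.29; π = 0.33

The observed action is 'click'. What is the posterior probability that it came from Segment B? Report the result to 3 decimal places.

P(component k | x) = π_k·f_k(x) / marginal(x), where marginal(x) = Σ_j π_j·f_j(x).
Component likelihoods at x = 'click':
  L_A = P(click | comp) = 0.34
  L_B = P(click | comp) = 0.39
  L_C = P(click | comp) = 0.32
  L_D = P(click | comp) = 0.26
Multiply by the mixture weights:
  π_A·L_A = 0.27 × 0.34 = 0.0918
  π_B·L_B = 0.21 × 0.39 = 0.0819
  π_C·L_C = 0.19 × 0.32 = 0.0608
  π_D·L_D = 0.33 × 0.26 = 0.0858
Denominator: 0.0918 + 0.0819 + 0.0608 + 0.0858 = 0.3203
P(Segment B | 'click') ≈ 0.256

0.256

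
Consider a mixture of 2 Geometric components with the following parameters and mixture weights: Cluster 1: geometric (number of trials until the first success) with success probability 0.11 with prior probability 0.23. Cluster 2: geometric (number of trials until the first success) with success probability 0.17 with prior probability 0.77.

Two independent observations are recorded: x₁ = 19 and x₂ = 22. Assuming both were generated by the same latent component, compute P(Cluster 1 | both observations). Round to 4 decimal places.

0.6555

By Bayes' theorem, P(k | x) = π_k f_k(x) / Σ_j π_j f_j(x).
Since both observations come from the same component, the likelihood for component k is f_k(x₁)·f_k(x₂).
  p_1 = [0.0135025] × [0.00951881] = 0.000128527
  p_2 = [0.00594093] × [0.00339695] = 2.0181e-05
Unnormalised posteriors:
  π_1·p_1 = 0.23 × 0.000128527 = 2.95613e-05
  π_2·p_2 = 0.77 × 2.0181e-05 = 1.55394e-05
Marginal: 2.95613e-05 + 1.55394e-05 = 4.51007e-05
P(Cluster 1 | x) = 2.95613e-05 / 4.51007e-05 ≈ 0.6555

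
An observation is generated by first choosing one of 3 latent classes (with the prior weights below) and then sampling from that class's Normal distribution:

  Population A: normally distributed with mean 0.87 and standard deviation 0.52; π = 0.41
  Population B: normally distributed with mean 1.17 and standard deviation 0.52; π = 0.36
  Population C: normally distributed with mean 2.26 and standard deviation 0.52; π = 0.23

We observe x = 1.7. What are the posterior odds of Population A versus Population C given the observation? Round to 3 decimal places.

Since P(k|x) ∝ P(Z=k) f_k(x), the posterior odds are P(Z=i) f_i(x) / (P(Z=j) f_j(x)).
Normal densities:
  p_A = (1/(0.52·√(2π)))·exp(−(1.7−0.87)²/(2·0.52²)) = 0.767197·exp(-1.27385) = 0.214624
  p_B = (1/(0.52·√(2π)))·exp(−(1.7−1.17)²/(2·0.52²)) = 0.767197·exp(-0.51942) = 0.456381
  p_C = (1/(0.52·√(2π)))·exp(−(1.7−2.26)²/(2·0.52²)) = 0.767197·exp(-0.57988) = 0.429603
Odds = (0.41/0.23) × (0.214624/0.429603) = 1.78261 × 0.499588 ≈ 0.891

0.891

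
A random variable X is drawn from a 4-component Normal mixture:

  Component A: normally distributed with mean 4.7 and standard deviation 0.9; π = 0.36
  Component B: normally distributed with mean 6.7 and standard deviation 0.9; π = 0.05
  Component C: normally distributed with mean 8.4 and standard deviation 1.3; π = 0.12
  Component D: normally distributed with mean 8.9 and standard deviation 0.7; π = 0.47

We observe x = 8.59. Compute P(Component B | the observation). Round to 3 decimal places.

0.009

Posterior ∝ prior × likelihood, so P(k | x) ∝ π_k f_k(x); normalise over all components.
Component likelihoods at x = 8.59:
  L_A = (1/(0.9·√(2π)))·exp(−(8.59−4.7)²/(2·0.9²)) = 0.443269·exp(-9.34080) = 3.89053e-05
  L_B = (1/(0.9·√(2π)))·exp(−(8.59−6.7)²/(2·0.9²)) = 0.443269·exp(-2.20500) = 0.0488707
  L_C = (1/(1.3·√(2π)))·exp(−(8.59−8.4)²/(2·1.3²)) = 0.306879·exp(-0.01068) = 0.303619
  L_D = (1/(0.7·√(2π)))·exp(−(8.59−8.9)²/(2·0.7²)) = 0.569918·exp(-0.09806) = 0.516683
Unnormalised posteriors:
  π_A·L_A = 0.36 × 3.89053e-05 = 1.40059e-05
  π_B·L_B = 0.05 × 0.0488707 = 0.00244353
  π_C·L_C = 0.12 × 0.303619 = 0.0364342
  π_D·L_D = 0.47 × 0.516683 = 0.242841
Normaliser: 1.40059e-05 + 0.00244353 + 0.0364342 + 0.242841 = 0.281733
P(Component B | the observation) = 0.00244353 / 0.281733 ≈ 0.009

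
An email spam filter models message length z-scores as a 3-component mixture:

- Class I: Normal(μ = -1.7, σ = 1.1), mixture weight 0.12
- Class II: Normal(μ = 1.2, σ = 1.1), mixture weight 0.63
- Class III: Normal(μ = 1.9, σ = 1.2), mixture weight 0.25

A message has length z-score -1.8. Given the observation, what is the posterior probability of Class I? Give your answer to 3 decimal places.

0.874

Apply Bayes' rule: the posterior for each component is proportional to its prior times its likelihood at x.
Component likelihoods at x = -1.8:
  L_I = 0.361179
  L_II = 0.00879777
  L_III = 0.0028663
Prior × likelihood for each component:
  π_I·L_I = 0.12 × 0.361179 = 0.0433415
  π_II·L_II = 0.63 × 0.00879777 = 0.0055426
  π_III·L_III = 0.25 × 0.0028663 = 0.000716576
Denominator: 0.0433415 + 0.0055426 + 0.000716576 = 0.0496007
P(Class I | data) ≈ 0.874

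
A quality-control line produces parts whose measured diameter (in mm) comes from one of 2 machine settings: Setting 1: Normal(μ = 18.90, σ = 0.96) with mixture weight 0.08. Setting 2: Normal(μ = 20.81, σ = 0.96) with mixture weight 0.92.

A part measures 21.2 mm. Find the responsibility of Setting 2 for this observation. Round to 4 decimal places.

Apply Bayes' rule: the posterior for each component is proportional to its prior times its likelihood at x.
Evaluate each component's likelihood at the observed value:
  f_1 = (1/(0.96·√(2π)))·exp(−(21.2−18.90)²/(2·0.96²)) = 0.415565·exp(-2.87001) = 0.0235619
  f_2 = (1/(0.96·√(2π)))·exp(−(21.2−20.81)²/(2·0.96²)) = 0.415565·exp(-0.08252) = 0.382649
Prior × likelihood for each component:
  π_1·f_1 = 0.08 × 0.0235619 = 0.00188495
  π_2·f_2 = 0.92 × 0.382649 = 0.352037
Normaliser: 0.00188495 + 0.352037 = 0.353922
P(Setting 2 | x) ≈ 0.9947

0.9947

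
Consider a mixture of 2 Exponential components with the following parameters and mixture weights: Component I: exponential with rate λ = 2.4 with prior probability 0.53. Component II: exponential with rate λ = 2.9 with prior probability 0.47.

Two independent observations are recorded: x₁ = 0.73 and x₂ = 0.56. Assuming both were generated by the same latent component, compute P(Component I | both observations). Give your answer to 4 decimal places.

Posterior ∝ prior × likelihood, so P(k | x) ∝ w_k f_k(x); normalise over all components.
Since both observations come from the same component, the likelihood for component k is f_k(x₁)·f_k(x₂).
  p_I = [0.416224] × [0.625921] = 0.260523
  p_II = [0.349138] × [0.571615] = 0.199572
Multiply by the mixture weights:
  w_I·p_I = 0.53 × 0.260523 = 0.138077
  w_II·p_II = 0.47 × 0.199572 = 0.093799
Normaliser: 0.138077 + 0.093799 = 0.231876
So the posterior for Component I is 0.138077 / 0.231876 ≈ 0.5955.

0.5955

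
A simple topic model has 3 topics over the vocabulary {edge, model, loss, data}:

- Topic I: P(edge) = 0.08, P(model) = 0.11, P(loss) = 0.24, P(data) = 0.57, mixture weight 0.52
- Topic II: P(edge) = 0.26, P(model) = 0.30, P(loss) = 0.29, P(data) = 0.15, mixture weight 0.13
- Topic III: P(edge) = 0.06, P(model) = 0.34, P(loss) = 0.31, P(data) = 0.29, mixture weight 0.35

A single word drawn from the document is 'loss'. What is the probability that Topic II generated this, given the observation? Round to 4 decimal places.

By Bayes' theorem, P(k | x) = π_k f_k(x) / Σ_j π_j f_j(x).
Evaluate each component's likelihood at the observed value:
  p_I = 0.24
  p_II = 0.29
  p_III = 0.31
Prior × likelihood for each component:
  π_I·p_I = 0.52 × 0.24 = 0.1248
  π_II·p_II = 0.13 × 0.29 = 0.0377
  π_III·p_III = 0.35 × 0.31 = 0.1085
Marginal: 0.1248 + 0.0377 + 0.1085 = 0.271
P(Topic II | data) = 0.0377 / 0.271 ≈ 0.1391

0.1391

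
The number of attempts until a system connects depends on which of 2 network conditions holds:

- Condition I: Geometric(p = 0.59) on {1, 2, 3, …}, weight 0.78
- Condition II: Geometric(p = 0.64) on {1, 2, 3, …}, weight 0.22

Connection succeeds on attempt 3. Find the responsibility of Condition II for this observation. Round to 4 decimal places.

0.1909

P(component k | x) = P(Z=k)·f_k(x) / marginal(x), where marginal(x) = Σ_j P(Z=j)·f_j(x).
Evaluate each component's likelihood at the observed value:
  f_I = 0.099179
  f_II = 0.082944
Weight by the priors:
  P(Z=I)·f_I = 0.78 × 0.099179 = 0.0773596
  P(Z=II)·f_II = 0.22 × 0.082944 = 0.0182477
Sum: 0.0773596 + 0.0182477 = 0.0956073
Responsibility of Condition II: 0.0182477 / 0.0956073 ≈ 0.1909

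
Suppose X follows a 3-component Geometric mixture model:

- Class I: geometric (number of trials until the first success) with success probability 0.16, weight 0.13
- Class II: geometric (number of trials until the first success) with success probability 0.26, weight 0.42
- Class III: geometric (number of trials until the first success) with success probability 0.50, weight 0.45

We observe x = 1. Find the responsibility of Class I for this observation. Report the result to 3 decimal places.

0.059

Posterior ∝ prior × likelihood, so P(k | x) ∝ π_k f_k(x); normalise over all components.
Evaluate each component's likelihood at the observed value:
  L_I = 0.16
  L_II = 0.26
  L_III = 0.5
Multiply by the mixture weights:
  π_I·L_I = 0.13 × 0.16 = 0.0208
  π_II·L_II = 0.42 × 0.26 = 0.1092
  π_III·L_III = 0.45 × 0.5 = 0.225
Denominator: 0.0208 + 0.1092 + 0.225 = 0.355
P(Class I | 1) = 0.0208 / 0.355 ≈ 0.059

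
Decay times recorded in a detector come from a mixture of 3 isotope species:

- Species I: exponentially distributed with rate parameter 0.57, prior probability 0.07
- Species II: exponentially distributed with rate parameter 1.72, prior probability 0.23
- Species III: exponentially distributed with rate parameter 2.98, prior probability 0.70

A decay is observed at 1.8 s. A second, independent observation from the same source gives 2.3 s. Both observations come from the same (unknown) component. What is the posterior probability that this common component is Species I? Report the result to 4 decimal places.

Posterior ∝ prior × likelihood, so P(k | x) ∝ π_k f_k(x); normalise over all components.
Since both observations come from the same component, the likelihood for component k is f_k(x₁)·f_k(x₂).
  p_I = [0.57·e^(−0.57·1.8) = 0.57·e^(−1.0260) = 0.20431] × [0.153644] = 0.0313909
  p_II = [1.72·e^(−1.72·1.8) = 1.72·e^(−3.0960) = 0.0777952] × [0.03292] = 0.00256102
  p_III = [2.98·e^(−2.98·1.8) = 2.98·e^(−5.3640) = 0.0139528] × [0.00314457] = 4.38755e-05
Weight by the priors:
  π_I·p_I = 0.07 × 0.0313909 = 0.00219736
  π_II·p_II = 0.23 × 0.00256102 = 0.000589034
  π_III·p_III = 0.70 × 4.38755e-05 = 3.07129e-05
Sum: 0.00219736 + 0.000589034 + 3.07129e-05 = 0.00281711
Responsibility of Species I: 0.00219736 / 0.00281711 ≈ 0.7800

0.7800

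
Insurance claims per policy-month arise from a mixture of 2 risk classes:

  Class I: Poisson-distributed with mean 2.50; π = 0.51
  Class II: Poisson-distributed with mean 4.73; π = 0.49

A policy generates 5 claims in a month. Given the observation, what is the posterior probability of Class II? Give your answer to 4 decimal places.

Posterior ∝ prior × likelihood, so P(k | x) ∝ π_k f_k(x); normalise over all components.
Evaluate each component's likelihood at the observed value:
  p_I = e^(−2.50)·2.50^5/5! = 0.0668009
  p_II = e^(−4.73)·4.73^5/5! = 0.174145
Prior × likelihood for each component:
  π_I·p_I = 0.51 × 0.0668009 = 0.0340685
  π_II·p_II = 0.49 × 0.174145 = 0.0853312
Evidence: 0.0340685 + 0.0853312 = 0.1194
P(Class II | 5 claims) = 0.0853312 / 0.1194 ≈ 0.7147

0.7147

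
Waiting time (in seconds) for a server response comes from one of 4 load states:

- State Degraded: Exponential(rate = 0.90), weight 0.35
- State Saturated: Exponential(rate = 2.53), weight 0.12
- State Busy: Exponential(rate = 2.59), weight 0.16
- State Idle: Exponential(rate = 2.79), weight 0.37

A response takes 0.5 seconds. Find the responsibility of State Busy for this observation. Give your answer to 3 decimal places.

P(component k | x) = π_k·f_k(x) / marginal(x), where marginal(x) = Σ_j π_j·f_j(x).
Exponential densities:
  f_Degraded = 0.573865
  f_Saturated = 0.714065
  f_Busy = 0.709395
  f_Idle = 0.691454
Multiply by the mixture weights:
  π_Degraded·f_Degraded = 0.35 × 0.573865 = 0.200853
  π_Saturated·f_Saturated = 0.12 × 0.714065 = 0.0856879
  π_Busy·f_Busy = 0.16 × 0.709395 = 0.113503
  π_Idle·f_Idle = 0.37 × 0.691454 = 0.255838
Evidence: 0.200853 + 0.0856879 + 0.113503 + 0.255838 = 0.655882
P(State Busy | data) ≈ 0.173

0.173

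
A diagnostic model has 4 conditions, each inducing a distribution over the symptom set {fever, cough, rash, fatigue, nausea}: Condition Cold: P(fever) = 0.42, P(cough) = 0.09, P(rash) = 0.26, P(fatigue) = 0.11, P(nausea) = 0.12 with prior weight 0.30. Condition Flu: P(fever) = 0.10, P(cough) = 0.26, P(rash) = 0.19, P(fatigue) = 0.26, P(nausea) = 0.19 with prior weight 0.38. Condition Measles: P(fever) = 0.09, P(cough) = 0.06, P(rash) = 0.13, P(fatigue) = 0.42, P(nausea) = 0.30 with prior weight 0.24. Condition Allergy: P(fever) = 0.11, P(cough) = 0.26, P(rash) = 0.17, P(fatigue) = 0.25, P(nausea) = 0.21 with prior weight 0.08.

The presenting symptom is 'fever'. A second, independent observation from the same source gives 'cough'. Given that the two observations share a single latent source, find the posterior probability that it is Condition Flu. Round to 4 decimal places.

The responsibility of component k is P(Z=k) f_k(x) divided by Σ_j P(Z=j) f_j(x).
Since both observations come from the same component, the likelihood for component k is f_k(x₁)·f_k(x₂).
  p_Cold = [P(fever | comp) = 0.42] × [0.09] = 0.0378
  p_Flu = [P(fever | comp) = 0.10] × [0.26] = 0.026
  p_Measles = [P(fever | comp) = 0.09] × [0.06] = 0.0054
  p_Allergy = [P(fever | comp) = 0.11] × [0.26] = 0.0286
Weight by the priors:
  P(Z=Cold)·p_Cold = 0.30 × 0.0378 = 0.01134
  P(Z=Flu)·p_Flu = 0.38 × 0.026 = 0.00988
  P(Z=Measles)·p_Measles = 0.24 × 0.0054 = 0.001296
  P(Z=Allergy)·p_Allergy = 0.08 × 0.0286 = 0.002288
Evidence: 0.01134 + 0.00988 + 0.001296 + 0.002288 = 0.024804
Responsibility of Condition Flu: 0.00988 / 0.024804 ≈ 0.3983

0.3983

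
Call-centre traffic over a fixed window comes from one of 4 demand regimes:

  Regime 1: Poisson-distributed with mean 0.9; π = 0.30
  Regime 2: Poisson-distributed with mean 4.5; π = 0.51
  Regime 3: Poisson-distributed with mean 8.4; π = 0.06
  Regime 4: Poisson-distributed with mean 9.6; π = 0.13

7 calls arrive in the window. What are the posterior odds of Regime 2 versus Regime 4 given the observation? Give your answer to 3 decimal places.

3.200

Only the two components matter; the odds are (π_i f_i(x)) / (π_j f_j(x)).
Evaluate each component's likelihood at the observed value:
  f_1 = 3.85835e-05
  f_2 = 0.0823629
  f_3 = 0.131659
  f_4 = 0.100981
Odds = (0.51/0.13) × (0.0823629/0.100981) = 3.92308 × 0.815626 ≈ 3.200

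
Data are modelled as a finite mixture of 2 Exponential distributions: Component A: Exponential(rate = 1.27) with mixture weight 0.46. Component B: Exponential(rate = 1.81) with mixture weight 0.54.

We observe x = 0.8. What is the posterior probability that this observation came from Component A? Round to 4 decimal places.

P(component k | x) = π_k·f_k(x) / marginal(x), where marginal(x) = Σ_j π_j·f_j(x).
Exponential densities:
  p_A = 0.459791
  p_B = 0.425422
Weight by the priors:
  π_A·p_A = 0.46 × 0.459791 = 0.211504
  π_B·p_B = 0.54 × 0.425422 = 0.229728
Sum: 0.211504 + 0.229728 = 0.441232
So the posterior for Component A is 0.211504 / 0.441232 ≈ 0.4793.

0.4793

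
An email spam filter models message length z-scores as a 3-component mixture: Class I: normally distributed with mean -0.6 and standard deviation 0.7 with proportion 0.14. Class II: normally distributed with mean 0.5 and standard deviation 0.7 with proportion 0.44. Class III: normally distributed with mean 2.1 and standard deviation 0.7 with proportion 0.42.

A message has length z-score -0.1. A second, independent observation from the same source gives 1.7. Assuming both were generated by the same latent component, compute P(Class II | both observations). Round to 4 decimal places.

0.9584

The responsibility of component k is P(Z=k) f_k(x) divided by Σ_j P(Z=j) f_j(x).
Since both observations come from the same component, the likelihood for component k is f_k(x₁)·f_k(x₂).
  f_I = [(1/(0.7·√(2π)))·exp(−(-0.1−-0.6)²/(2·0.7²)) = 0.569918·exp(-0.25510) = 0.441593] × [0.00257934] = 0.00113902
  f_II = [(1/(0.7·√(2π)))·exp(−(-0.1−0.5)²/(2·0.7²)) = 0.569918·exp(-0.36735) = 0.394707] × [0.131119] = 0.0517536
  f_III = [(1/(0.7·√(2π)))·exp(−(-0.1−2.1)²/(2·0.7²)) = 0.569918·exp(-4.93878) = 0.00408253] × [0.484068] = 0.00197622
Unnormalised posteriors:
  P(Z=I)·f_I = 0.14 × 0.00113902 = 0.000159463
  P(Z=II)·f_II = 0.44 × 0.0517536 = 0.0227716
  P(Z=III)·f_III = 0.42 × 0.00197622 = 0.000830014
Denominator: 0.000159463 + 0.0227716 + 0.000830014 = 0.023761
So the posterior for Class II is 0.0227716 / 0.023761 ≈ 0.9584.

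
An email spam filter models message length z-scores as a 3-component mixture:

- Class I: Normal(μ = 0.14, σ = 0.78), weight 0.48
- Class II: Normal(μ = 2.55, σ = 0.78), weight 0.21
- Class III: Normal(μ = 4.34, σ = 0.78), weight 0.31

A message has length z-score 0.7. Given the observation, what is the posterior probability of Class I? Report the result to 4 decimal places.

By Bayes' theorem, P(k | x) = π_k f_k(x) / Σ_j π_j f_j(x).
Evaluate each component's likelihood at the observed value:
  f_I = (1/(0.78·√(2π)))·exp(−(0.7−0.14)²/(2·0.78²)) = 0.511464·exp(-0.25773) = 0.395264
  f_II = (1/(0.78·√(2π)))·exp(−(0.7−2.55)²/(2·0.78²)) = 0.511464·exp(-2.81271) = 0.0307095
  f_III = (1/(0.78·√(2π)))·exp(−(0.7−4.34)²/(2·0.78²)) = 0.511464·exp(-10.88889) = 9.54621e-06
Weight by the priors:
  π_I·f_I = 0.48 × 0.395264 = 0.189727
  π_II·f_II = 0.21 × 0.0307095 = 0.006449
  π_III·f_III = 0.31 × 9.54621e-06 = 2.95933e-06
Marginal: 0.189727 + 0.006449 + 2.95933e-06 = 0.196178
So the posterior for Class I is 0.189727 / 0.196178 ≈ 0.9671.

0.9671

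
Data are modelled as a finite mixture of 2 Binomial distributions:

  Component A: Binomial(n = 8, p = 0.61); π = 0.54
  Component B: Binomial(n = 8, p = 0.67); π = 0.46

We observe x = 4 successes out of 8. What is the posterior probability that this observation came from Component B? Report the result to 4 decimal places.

By Bayes' theorem, P(k | x) = w_k f_k(x) / Σ_j w_j f_j(x).
Evaluate each component's likelihood at the observed value:
  p_A = 0.224221
  p_B = 0.167283
Weight by the priors:
  w_A·p_A = 0.54 × 0.224221 = 0.121079
  w_B·p_B = 0.46 × 0.167283 = 0.0769504
Evidence: 0.121079 + 0.0769504 = 0.19803
Responsibility of Component B: 0.0769504 / 0.19803 ≈ 0.3886

0.3886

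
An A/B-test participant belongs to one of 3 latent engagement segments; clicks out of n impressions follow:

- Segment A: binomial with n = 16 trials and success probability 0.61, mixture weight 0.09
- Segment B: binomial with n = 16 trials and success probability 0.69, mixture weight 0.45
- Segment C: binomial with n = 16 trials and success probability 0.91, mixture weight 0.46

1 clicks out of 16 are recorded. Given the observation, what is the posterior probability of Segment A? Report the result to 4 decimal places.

P(component k | x) = P(Z=k)·f_k(x) / marginal(x), where marginal(x) = Σ_j P(Z=j)·f_j(x).
Binomial probabilities:
  p_A = C(16,1)·0.61^1·0.39^15 = 16·0.61·7.34462e-07 = 7.16835e-06
  p_B = C(16,1)·0.69^1·0.31^15 = 16·0.69·2.34653e-08 = 2.59056e-07
  p_C = C(16,1)·0.91^1·0.09^15 = 16·0.91·2.05891e-16 = 2.99777e-15
Multiply by the mixture weights:
  P(Z=A)·p_A = 0.09 × 7.16835e-06 = 6.45151e-07
  P(Z=B)·p_B = 0.45 × 2.59056e-07 = 1.16575e-07
  P(Z=C)·p_C = 0.46 × 2.99777e-15 = 1.37898e-15
Denominator: 6.45151e-07 + 1.16575e-07 + 1.37898e-15 = 7.61727e-07
P(Segment A | data) = 6.45151e-07 / 7.61727e-07 ≈ 0.8470

0.8470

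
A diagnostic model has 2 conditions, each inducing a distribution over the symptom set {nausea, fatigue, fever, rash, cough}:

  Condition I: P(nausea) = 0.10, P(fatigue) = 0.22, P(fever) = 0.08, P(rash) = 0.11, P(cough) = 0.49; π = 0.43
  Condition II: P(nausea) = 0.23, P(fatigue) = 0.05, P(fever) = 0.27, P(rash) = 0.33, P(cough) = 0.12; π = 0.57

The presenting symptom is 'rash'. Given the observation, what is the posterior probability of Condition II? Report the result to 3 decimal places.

P(component k | x) = π_k·f_k(x) / marginal(x), where marginal(x) = Σ_j π_j·f_j(x).
Categorical probabilities:
  f_I = P(rash | comp) = 0.11
  f_II = P(rash | comp) = 0.33
Prior × likelihood for each component:
  π_I·f_I = 0.43 × 0.11 = 0.0473
  π_II·f_II = 0.57 × 0.33 = 0.1881
Denominator: 0.0473 + 0.1881 = 0.2354
P(Condition II | the observation) = 0.1881 / 0.2354 ≈ 0.799

0.799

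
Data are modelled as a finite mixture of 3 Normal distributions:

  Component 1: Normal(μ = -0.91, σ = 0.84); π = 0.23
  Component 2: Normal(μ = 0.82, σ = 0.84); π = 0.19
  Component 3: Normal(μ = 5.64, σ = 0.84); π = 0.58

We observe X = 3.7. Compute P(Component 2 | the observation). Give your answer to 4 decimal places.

0.0130

Posterior ∝ prior × likelihood, so P(k | x) ∝ π_k f_k(x); normalise over all components.
Normal densities:
  L_1 = 1.36877e-07
  L_2 = 0.00133059
  L_3 = 0.0329905
Prior × likelihood for each component:
  π_1·L_1 = 0.23 × 1.36877e-07 = 3.14818e-08
  π_2·L_2 = 0.19 × 0.00133059 = 0.000252811
  π_3·L_3 = 0.58 × 0.0329905 = 0.0191345
Evidence: 3.14818e-08 + 0.000252811 + 0.0191345 = 0.0193873
P(Component 2 | the observation) ≈ 0.0130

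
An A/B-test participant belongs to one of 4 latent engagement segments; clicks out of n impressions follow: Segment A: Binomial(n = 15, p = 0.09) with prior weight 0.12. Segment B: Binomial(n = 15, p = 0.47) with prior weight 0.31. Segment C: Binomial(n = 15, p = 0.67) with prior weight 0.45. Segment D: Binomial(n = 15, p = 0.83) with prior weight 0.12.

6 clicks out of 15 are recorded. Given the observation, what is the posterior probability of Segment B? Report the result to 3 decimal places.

0.852

The responsibility of component k is P(Z=k) f_k(x) divided by Σ_j P(Z=j) f_j(x).
Evaluate each component's likelihood at the observed value:
  p_A = C(15,6)·0.09^6·0.91^9 = 5005·5.31441e-07·0.42793 = 0.00113823
  p_B = C(15,6)·0.47^6·0.53^9 = 5005·0.0107792·0.00329976 = 0.178022
  p_C = C(15,6)·0.67^6·0.33^9 = 5005·0.0904584·4.64115e-05 = 0.0210125
  p_D = C(15,6)·0.83^6·0.17^9 = 5005·0.32694·1.18588e-07 = 0.00019405
Weight by the priors:
  P(Z=A)·p_A = 0.12 × 0.00113823 = 0.000136588
  P(Z=B)·p_B = 0.31 × 0.178022 = 0.0551869
  P(Z=C)·p_C = 0.45 × 0.0210125 = 0.00945564
  P(Z=D)·p_D = 0.12 × 0.00019405 = 2.3286e-05
Sum: 0.000136588 + 0.0551869 + 0.00945564 + 2.3286e-05 = 0.0648024
Responsibility of Segment B: 0.0551869 / 0.0648024 ≈ 0.852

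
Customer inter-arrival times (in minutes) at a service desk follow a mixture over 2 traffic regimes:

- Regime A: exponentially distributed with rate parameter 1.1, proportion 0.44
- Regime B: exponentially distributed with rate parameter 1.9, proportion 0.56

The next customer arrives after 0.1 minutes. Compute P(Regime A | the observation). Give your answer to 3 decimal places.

P(component k | x) = π_k·f_k(x) / marginal(x), where marginal(x) = Σ_j π_j·f_j(x).
Evaluate each component's likelihood at the observed value:
  L_A = 1.1·e^(−1.1·0.1) = 1.1·e^(−0.1100) = 0.985418
  L_B = 1.9·e^(−1.9·0.1) = 1.9·e^(−0.1900) = 1.57122
Prior × likelihood for each component:
  π_A·L_A = 0.44 × 0.985418 = 0.433584
  π_B·L_B = 0.56 × 1.57122 = 0.879885
Sum: 0.433584 + 0.879885 = 1.31347
P(Regime A | the observation) = 0.433584 / 1.31347 ≈ 0.330

0.330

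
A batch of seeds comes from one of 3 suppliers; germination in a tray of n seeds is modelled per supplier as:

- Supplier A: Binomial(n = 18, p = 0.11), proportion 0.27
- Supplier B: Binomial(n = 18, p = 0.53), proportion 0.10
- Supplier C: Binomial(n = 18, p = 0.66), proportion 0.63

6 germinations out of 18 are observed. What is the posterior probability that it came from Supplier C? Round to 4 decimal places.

By Bayes' theorem, P(k | x) = P(Z=k) f_k(x) / Σ_j P(Z=j) f_j(x).
Component likelihoods at x = 6 germinations out of 18:
  f_A = C(18,6)·0.11^6·0.89^12 = 18564·1.77156e-06·0.24699 = 0.00812284
  f_B = C(18,6)·0.53^6·0.47^12 = 18564·0.0221644·0.000116191 = 0.0478081
  f_C = C(18,6)·0.66^6·0.34^12 = 18564·0.082654·2.38642e-06 = 0.0036617
Prior × likelihood for each component:
  P(Z=A)·f_A = 0.27 × 0.00812284 = 0.00219317
  P(Z=B)·f_B = 0.10 × 0.0478081 = 0.00478081
  P(Z=C)·f_C = 0.63 × 0.0036617 = 0.00230687
Marginal: 0.00219317 + 0.00478081 + 0.00230687 = 0.00928084
Responsibility of Supplier C: 0.00230687 / 0.00928084 ≈ 0.2486

0.2486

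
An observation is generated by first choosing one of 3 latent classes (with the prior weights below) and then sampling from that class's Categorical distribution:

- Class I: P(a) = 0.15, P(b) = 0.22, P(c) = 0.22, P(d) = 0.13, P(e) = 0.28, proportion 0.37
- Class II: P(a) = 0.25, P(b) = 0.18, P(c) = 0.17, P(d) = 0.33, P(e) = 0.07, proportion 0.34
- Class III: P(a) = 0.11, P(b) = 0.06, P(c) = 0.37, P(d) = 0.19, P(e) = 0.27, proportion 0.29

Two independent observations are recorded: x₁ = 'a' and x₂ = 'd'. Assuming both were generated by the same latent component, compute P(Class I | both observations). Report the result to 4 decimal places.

0.1746

The responsibility of component k is π_k f_k(x) divided by Σ_j π_j f_j(x).
Since both observations come from the same component, the likelihood for component k is f_k(x₁)·f_k(x₂).
  L_I = [P(a | comp) = 0.15] × [0.13] = 0.0195
  L_II = [P(a | comp) = 0.25] × [0.33] = 0.0825
  L_III = [P(a | comp) = 0.11] × [0.19] = 0.0209
Multiply by the mixture weights:
  π_I·L_I = 0.37 × 0.0195 = 0.007215
  π_II·L_II = 0.34 × 0.0825 = 0.02805
  π_III·L_III = 0.29 × 0.0209 = 0.006061
Denominator: 0.007215 + 0.02805 + 0.006061 = 0.041326
Responsibility of Class I: 0.007215 / 0.041326 ≈ 0.1746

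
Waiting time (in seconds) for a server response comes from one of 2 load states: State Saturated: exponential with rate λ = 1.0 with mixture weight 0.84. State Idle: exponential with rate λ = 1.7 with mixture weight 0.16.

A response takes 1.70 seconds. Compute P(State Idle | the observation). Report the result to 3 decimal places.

P(component k | x) = P(Z=k)·f_k(x) / marginal(x), where marginal(x) = Σ_j P(Z=j)·f_j(x).
Exponential densities:
  f_Saturated = 1.0·e^(−1.0·1.70) = 1.0·e^(−1.7000) = 0.182684
  f_Idle = 1.7·e^(−1.7·1.70) = 1.7·e^(−2.8900) = 0.0944796
Weight by the priors:
  P(Z=Saturated)·f_Saturated = 0.84 × 0.182684 = 0.153454
  P(Z=Idle)·f_Idle = 0.16 × 0.0944796 = 0.0151167
Sum: 0.153454 + 0.0151167 = 0.168571
So the posterior for State Idle is 0.0151167 / 0.168571 ≈ 0.090.

0.090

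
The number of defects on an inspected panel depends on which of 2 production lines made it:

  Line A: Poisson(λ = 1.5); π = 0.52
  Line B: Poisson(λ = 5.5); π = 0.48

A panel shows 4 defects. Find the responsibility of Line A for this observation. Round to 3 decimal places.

0.247

P(component k | x) = P(Z=k)·f_k(x) / marginal(x), where marginal(x) = Σ_j P(Z=j)·f_j(x).
Component likelihoods at x = 4 defects:
  L_A = e^(−1.5)·1.5^4/4! = 0.0470665
  L_B = e^(−5.5)·5.5^4/4! = 0.155819
Unnormalised posteriors:
  P(Z=A)·L_A = 0.52 × 0.0470665 = 0.0244746
  P(Z=B)·L_B = 0.48 × 0.155819 = 0.074793
Denominator: 0.0244746 + 0.074793 = 0.0992676
P(Line A | the observation) = 0.0244746 / 0.0992676 ≈ 0.247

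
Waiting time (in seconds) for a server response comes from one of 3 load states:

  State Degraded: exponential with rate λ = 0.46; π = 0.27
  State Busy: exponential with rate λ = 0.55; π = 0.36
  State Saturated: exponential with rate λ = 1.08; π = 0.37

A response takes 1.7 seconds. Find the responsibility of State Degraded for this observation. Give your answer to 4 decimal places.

0.2866

Posterior ∝ prior × likelihood, so P(k | x) ∝ π_k f_k(x); normalise over all components.
Component likelihoods at x = 1.7 seconds:
  L_Degraded = 0.210445
  L_Busy = 0.215922
  L_Saturated = 0.17221
Prior × likelihood for each component:
  π_Degraded·L_Degraded = 0.27 × 0.210445 = 0.0568203
  π_Busy·L_Busy = 0.36 × 0.215922 = 0.077732
  π_Saturated·L_Saturated = 0.37 × 0.17221 = 0.0637178
Sum: 0.0568203 + 0.077732 + 0.0637178 = 0.19827
So the posterior for State Degraded is 0.0568203 / 0.19827 ≈ 0.2866.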